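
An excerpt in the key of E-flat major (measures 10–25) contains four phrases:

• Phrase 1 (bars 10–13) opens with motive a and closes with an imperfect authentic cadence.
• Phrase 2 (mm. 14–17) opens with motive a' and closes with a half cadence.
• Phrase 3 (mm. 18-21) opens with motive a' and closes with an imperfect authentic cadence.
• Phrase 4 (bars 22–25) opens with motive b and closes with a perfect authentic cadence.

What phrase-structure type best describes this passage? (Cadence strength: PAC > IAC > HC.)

parallel double period

Four phrases in two halves: the first half (bars 10–17) ends with a half cadence, the second (bars 18–25) with a perfect authentic cadence — a large antecedent–consequent pair, i.e. a double period.
Phrase 3 begins with the same material as phrase 1, making it parallel.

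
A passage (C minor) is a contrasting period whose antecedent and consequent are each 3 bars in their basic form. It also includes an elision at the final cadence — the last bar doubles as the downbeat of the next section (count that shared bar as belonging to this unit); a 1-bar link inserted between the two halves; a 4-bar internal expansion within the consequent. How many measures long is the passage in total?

Basic contrasting period: 3 + 3 = 6 bars.
6 (basic form) + 1 (link) + 4 (internal expansion) = 11.
The elision shares a bar with the next section but does not change this unit's count.

11 measures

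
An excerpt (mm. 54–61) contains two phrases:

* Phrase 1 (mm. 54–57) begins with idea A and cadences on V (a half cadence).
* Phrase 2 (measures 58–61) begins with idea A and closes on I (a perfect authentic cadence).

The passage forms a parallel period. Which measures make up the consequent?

The antecedent is the phrase ending with the weaker cadence (half cadence, phrase 1) and the consequent the one ending more conclusively (perfect authentic cadence, phrase 2); the consequent is mm. 58–61.

measures 58–61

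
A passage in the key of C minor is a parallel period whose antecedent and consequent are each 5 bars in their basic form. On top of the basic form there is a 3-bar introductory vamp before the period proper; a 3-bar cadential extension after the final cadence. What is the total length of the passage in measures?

16 measures

Basic parallel period: 5 + 5 = 10 bars.
10 (basic form) + 3 (introduction) + 3 (cadential extension) = 16.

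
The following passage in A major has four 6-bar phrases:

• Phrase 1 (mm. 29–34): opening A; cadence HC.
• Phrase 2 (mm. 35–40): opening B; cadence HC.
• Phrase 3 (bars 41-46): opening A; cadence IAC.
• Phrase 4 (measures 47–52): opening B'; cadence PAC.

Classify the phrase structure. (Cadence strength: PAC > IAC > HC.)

parallel double period

Four phrases in two halves: the first half (measures 29-40) ends with a half cadence, the second (bars 41–52) with a perfect authentic cadence — a large antecedent–consequent pair, i.e. a double period.
Phrase 3 begins with the same material as phrase 1, making it parallel.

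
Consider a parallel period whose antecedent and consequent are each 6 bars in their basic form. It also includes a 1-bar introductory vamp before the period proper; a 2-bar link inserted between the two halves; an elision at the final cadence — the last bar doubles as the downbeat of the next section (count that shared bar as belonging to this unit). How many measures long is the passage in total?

15 measures

Basic parallel period: 6 + 6 = 12 bars.
12 (basic form) + 1 (introduction) + 2 (link) = 15.
The elision shares a bar with the next section but does not change this unit's count.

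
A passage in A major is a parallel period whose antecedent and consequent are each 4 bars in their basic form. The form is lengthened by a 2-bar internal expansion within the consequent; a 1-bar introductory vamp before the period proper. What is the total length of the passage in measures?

11 measures

Basic parallel period: 4 + 4 = 8 bars.
8 (basic form) + 2 (internal expansion) + 1 (introduction) = 11.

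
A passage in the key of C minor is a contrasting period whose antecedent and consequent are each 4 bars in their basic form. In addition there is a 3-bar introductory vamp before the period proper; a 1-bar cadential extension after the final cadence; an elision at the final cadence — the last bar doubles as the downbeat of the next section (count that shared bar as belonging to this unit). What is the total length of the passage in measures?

12 measures

Basic contrasting period: 4 + 4 = 8 bars.
8 (basic form) + 3 (introduction) + 1 (cadential extension) = 12.
The elision shares a bar with the next section but does not change this unit's count.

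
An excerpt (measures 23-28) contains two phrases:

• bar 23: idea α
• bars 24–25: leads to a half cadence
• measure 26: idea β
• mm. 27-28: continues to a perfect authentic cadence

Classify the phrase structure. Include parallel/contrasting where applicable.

Phrase 1 ends with a half cadence (weaker) and phrase 2 with a perfect authentic cadence (stronger): antecedent + consequent = a period.
The two phrases open with different material (α / β), so the period is contrasting.

contrasting period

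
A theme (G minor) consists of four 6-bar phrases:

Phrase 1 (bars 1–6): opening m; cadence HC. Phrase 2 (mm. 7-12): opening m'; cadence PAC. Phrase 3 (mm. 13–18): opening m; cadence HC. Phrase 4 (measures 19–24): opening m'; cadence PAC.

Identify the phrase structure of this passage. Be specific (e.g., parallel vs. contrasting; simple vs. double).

The cadence pattern HC–PAC–HC–PAC is weak–strong twice, and phrases 3–4 restate phrases 1–2: a period heard twice, not a double period (which would end weakly at phrase 2).

repeated period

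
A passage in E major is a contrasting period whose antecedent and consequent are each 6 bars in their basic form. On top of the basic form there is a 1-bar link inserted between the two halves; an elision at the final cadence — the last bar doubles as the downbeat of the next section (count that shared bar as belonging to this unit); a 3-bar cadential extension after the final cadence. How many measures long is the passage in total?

16 measures

Basic contrasting period: 6 + 6 = 12 bars.
12 (basic form) + 1 (link) + 3 (cadential extension) = 16.
The elision shares a bar with the next section but does not change this unit's count.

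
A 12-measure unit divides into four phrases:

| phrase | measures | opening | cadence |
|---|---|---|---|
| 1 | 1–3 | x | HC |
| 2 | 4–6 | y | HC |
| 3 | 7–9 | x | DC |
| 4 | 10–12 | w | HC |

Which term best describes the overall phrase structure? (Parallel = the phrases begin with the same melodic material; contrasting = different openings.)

Phrase 4 ends with a half cadence, no stronger than phrase 2's half cadence, so the four phrases do not form a double period; nor do phrases 3–4 duplicate 1–2, so it is not a repeated period. With no phrase reaching a conclusive cadence, the passage is a phrase group.

phrase group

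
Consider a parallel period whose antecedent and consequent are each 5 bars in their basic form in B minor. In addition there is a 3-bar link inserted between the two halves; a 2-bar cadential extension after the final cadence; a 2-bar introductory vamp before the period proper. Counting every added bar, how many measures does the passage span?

17 measures

Basic parallel period: 5 + 5 = 10 bars.
10 (basic form) + 3 (link) + 2 (cadential extension) + 2 (introduction) = 17.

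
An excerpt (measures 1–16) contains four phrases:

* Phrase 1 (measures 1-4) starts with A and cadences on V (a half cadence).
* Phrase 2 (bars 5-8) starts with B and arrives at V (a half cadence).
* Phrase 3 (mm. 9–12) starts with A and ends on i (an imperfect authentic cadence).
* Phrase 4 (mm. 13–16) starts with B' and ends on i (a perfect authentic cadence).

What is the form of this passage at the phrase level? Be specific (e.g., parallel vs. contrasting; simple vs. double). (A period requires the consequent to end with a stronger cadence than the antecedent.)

parallel double period

Four phrases in two halves: the first half (mm. 1–8) ends with a half cadence, the second (mm. 9–16) with a perfect authentic cadence — a large antecedent–consequent pair, i.e. a double period.
Phrase 3 begins with the same material as phrase 1, making it parallel.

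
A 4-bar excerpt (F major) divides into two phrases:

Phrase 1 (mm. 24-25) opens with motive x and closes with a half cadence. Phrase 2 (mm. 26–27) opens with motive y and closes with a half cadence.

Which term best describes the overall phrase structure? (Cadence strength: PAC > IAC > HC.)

The second phrase closes with a half cadence, which is not stronger than the first phrase's half cadence; without a weak→strong cadential pair there is no antecedent–consequent relationship, so this is a phrase group rather than a period.

phrase group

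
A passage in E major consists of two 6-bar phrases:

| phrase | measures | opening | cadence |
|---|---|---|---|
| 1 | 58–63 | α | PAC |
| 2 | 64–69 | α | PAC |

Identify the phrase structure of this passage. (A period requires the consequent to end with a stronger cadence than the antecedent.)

repeated phrase

Both phrases have the same opening (α) and the same cadence (perfect authentic cadence): the second is a restatement, not a consequent, so this is a repeated phrase rather than a period.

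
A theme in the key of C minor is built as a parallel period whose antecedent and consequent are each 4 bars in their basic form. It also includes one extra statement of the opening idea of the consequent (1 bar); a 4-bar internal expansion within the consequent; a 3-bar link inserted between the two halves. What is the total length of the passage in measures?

Basic parallel period: 4 + 4 = 8 bars.
8 (basic form) + 1 (extra statement) + 4 (internal expansion) + 3 (link) = 16.

16 measures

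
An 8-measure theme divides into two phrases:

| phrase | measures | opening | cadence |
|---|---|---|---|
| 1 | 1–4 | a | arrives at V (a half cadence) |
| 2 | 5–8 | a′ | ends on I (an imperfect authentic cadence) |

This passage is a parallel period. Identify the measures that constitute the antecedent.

measures 1–4

The antecedent is the phrase ending with the weaker cadence (half cadence, phrase 1) and the consequent the one ending more conclusively (imperfect authentic cadence, phrase 2); the antecedent is mm. 1–4.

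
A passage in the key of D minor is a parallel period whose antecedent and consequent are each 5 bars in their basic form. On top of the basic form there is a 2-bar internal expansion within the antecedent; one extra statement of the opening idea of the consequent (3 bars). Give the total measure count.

15 measures

Basic parallel period: 5 + 5 = 10 bars.
10 (basic form) + 2 (internal expansion) + 3 (extra statement) = 15.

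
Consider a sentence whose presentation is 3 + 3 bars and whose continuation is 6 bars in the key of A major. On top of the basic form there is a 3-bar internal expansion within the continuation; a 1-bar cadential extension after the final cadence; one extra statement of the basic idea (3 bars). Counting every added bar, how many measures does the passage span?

19 measures

Basic sentence: 3 + 3 + 6 = 12 bars.
12 (basic form) + 3 (internal expansion) + 1 (cadential extension) + 3 (extra statement) = 19.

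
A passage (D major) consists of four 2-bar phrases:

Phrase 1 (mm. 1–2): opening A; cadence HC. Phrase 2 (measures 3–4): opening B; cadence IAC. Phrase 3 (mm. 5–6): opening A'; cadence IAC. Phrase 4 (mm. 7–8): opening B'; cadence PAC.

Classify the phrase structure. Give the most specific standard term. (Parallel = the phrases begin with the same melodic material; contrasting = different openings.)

parallel double period

Four phrases in two halves: the first half (measures 1–4) ends with an imperfect authentic cadence, the second (mm. 5-8) with a perfect authentic cadence — a large antecedent–consequent pair, i.e. a double period.
Phrase 3 begins with the same material as phrase 1, making it parallel.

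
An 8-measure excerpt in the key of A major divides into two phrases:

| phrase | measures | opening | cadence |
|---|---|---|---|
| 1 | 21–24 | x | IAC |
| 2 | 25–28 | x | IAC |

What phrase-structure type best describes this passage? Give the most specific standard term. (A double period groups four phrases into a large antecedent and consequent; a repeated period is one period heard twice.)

repeated phrase

Both phrases have the same opening (x) and the same cadence (imperfect authentic cadence): the second is a restatement, not a consequent, so this is a repeated phrase rather than a period.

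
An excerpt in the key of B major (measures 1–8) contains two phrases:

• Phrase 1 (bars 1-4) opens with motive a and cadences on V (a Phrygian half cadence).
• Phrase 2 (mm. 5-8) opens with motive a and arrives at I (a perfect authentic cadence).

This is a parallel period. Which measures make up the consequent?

measures 5–8

The phrase ending with the weaker cadence (Phrygian half cadence) is the antecedent; the one ending more conclusively (perfect authentic cadence) is the consequent. The consequent is measures 5–8.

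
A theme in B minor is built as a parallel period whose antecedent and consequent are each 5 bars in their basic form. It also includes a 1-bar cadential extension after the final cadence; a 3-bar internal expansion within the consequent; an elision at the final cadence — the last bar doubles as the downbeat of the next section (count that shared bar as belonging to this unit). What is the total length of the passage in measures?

Basic parallel period: 5 + 5 = 10 bars.
10 (basic form) + 1 (cadential extension) + 3 (internal expansion) = 14.
The elision shares a bar with the next section but does not change this unit's count.

14 measures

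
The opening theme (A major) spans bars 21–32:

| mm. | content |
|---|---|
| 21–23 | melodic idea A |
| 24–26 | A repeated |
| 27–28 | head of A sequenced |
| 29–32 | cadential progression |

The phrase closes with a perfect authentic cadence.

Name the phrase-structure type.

Basic idea (measures 21–23) + its repetition (mm. 24-26) form the presentation; fragmentation and cadence (bars 27-32) form the continuation — the 12-bar whole is a sentence.

sentence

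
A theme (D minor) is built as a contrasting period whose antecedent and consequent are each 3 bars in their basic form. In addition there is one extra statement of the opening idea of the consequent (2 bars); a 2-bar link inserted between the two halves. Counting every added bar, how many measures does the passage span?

10 measures

Basic contrasting period: 3 + 3 = 6 bars.
6 (basic form) + 2 (extra statement) + 2 (link) = 10.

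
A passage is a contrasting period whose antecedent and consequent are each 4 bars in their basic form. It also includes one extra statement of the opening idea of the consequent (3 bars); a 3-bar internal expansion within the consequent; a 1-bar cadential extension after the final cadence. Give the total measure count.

Basic contrasting period: 4 + 4 = 8 bars.
8 (basic form) + 3 (extra statement) + 3 (internal expansion) + 1 (cadential extension) = 15.

15 measures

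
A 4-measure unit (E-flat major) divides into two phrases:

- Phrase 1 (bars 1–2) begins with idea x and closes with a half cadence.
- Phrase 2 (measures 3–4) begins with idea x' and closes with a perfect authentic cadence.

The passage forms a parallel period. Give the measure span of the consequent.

The phrase ending with the weaker cadence (half cadence) is the antecedent; the one ending more conclusively (perfect authentic cadence) is the consequent. The consequent is measures 3–4.

measures 3–4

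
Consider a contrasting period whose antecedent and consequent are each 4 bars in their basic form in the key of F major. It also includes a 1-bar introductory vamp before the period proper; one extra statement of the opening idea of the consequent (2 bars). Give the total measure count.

Basic contrasting period: 4 + 4 = 8 bars.
8 (basic form) + 1 (introduction) + 2 (extra statement) = 11.

11 measures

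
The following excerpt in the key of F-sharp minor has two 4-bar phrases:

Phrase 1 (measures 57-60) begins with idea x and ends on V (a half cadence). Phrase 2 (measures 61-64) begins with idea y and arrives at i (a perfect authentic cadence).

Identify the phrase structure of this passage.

Phrase 1 ends with a half cadence (weaker) and phrase 2 with a perfect authentic cadence (stronger): antecedent + consequent = a period.
The two phrases open with different material (x / y), so the period is contrasting.

contrasting period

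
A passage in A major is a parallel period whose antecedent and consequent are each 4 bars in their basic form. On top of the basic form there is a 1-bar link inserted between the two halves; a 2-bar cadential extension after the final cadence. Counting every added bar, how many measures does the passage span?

Basic parallel period: 4 + 4 = 8 bars.
8 (basic form) + 1 (link) + 2 (cadential extension) = 11.

11 measures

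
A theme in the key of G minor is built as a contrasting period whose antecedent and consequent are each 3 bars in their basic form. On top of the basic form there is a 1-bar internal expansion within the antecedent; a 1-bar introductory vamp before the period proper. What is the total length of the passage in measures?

Basic contrasting period: 3 + 3 = 6 bars.
6 (basic form) + 1 (internal expansion) + 1 (introduction) = 8.

8 measures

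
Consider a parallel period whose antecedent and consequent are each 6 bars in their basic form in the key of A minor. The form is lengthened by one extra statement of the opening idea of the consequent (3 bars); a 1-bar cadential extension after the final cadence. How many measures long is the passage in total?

Basic parallel period: 6 + 6 = 12 bars.
12 (basic form) + 3 (extra statement) + 1 (cadential extension) = 16.

16 measures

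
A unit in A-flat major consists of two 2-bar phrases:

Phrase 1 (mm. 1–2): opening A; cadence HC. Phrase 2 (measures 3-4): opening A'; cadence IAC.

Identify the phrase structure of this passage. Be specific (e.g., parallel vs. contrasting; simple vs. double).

parallel period

Phrase 1 ends with a half cadence (weaker) and phrase 2 with an imperfect authentic cadence (stronger): antecedent + consequent = a period.
The two phrases open with the same material (A / A'), so the period is parallel.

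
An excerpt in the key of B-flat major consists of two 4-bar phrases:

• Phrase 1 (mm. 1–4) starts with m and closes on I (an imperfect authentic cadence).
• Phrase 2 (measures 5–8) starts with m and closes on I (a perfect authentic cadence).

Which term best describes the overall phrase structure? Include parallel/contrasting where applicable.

parallel period

Phrase 1 ends with an imperfect authentic cadence (weaker) and phrase 2 with a perfect authentic cadence (stronger): antecedent + consequent = a period.
The two phrases open with the same material (m / m), so the period is parallel.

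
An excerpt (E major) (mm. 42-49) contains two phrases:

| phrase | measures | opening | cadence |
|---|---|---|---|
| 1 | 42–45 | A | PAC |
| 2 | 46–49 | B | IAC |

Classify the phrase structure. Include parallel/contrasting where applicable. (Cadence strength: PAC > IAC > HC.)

The second phrase closes with an imperfect authentic cadence, which is not stronger than the first phrase's perfect authentic cadence; without a weak→strong cadential pair there is no antecedent–consequent relationship, so this is a phrase group rather than a period.

phrase group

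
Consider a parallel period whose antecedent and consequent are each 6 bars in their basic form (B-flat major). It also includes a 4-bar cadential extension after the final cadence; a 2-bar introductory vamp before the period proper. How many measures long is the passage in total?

Basic parallel period: 6 + 6 = 12 bars.
12 (basic form) + 4 (cadential extension) + 2 (introduction) = 18.

18 measures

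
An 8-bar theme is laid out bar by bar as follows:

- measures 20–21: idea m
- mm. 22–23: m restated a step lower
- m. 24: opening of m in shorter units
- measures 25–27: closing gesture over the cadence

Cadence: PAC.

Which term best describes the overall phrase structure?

sentence

Basic idea (mm. 20–21) + its repetition (bars 22–23) form the presentation; fragmentation and cadence (bars 24–27) form the continuation — the 8-bar whole is a sentence.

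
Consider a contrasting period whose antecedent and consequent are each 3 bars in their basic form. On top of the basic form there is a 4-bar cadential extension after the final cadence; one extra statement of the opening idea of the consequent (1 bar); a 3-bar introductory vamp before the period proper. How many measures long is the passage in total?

Basic contrasting period: 3 + 3 = 6 bars.
6 (basic form) + 4 (cadential extension) + 1 (extra statement) + 3 (introduction) = 14.

14 measures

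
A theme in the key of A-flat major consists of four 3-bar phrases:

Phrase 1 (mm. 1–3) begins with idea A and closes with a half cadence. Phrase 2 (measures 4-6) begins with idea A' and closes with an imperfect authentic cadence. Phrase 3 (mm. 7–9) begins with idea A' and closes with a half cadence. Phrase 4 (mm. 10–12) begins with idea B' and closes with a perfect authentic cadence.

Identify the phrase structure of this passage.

parallel double period

Four phrases in two halves: the first half (bars 1–6) ends with an imperfect authentic cadence, the second (bars 7-12) with a perfect authentic cadence — a large antecedent–consequent pair, i.e. a double period.
Phrase 3 begins with the same material as phrase 1, making it parallel.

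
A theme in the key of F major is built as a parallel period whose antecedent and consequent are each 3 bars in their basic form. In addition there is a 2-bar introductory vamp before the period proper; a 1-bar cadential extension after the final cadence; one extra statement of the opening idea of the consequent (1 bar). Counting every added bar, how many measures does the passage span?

10 measures

Basic parallel period: 3 + 3 = 6 bars.
6 (basic form) + 2 (introduction) + 1 (cadential extension) + 1 (extra statement) = 10.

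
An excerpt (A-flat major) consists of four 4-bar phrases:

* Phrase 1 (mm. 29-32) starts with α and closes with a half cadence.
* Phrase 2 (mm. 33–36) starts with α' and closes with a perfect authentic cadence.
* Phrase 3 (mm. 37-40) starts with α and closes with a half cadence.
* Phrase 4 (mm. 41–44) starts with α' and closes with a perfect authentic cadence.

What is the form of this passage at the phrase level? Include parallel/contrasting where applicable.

repeated period

The cadence pattern HC–PAC–HC–PAC is weak–strong twice, and phrases 3–4 restate phrases 1–2: a period heard twice, not a double period (which would end weakly at phrase 2).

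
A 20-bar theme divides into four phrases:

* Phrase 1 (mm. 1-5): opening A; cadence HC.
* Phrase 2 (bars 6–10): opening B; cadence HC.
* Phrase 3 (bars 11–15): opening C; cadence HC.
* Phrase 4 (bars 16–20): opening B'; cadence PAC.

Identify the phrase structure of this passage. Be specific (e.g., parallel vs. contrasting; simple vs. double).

contrasting double period

Four phrases in two halves: the first half (bars 1-10) ends with a half cadence, the second (mm. 11-20) with a perfect authentic cadence — a large antecedent–consequent pair, i.e. a double period.
Phrase 3 begins with different material from phrase 1, making it contrasting.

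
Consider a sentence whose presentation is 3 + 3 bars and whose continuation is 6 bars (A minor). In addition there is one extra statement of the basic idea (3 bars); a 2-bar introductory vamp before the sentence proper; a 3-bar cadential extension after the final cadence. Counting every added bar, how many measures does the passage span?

Basic sentence: 3 + 3 + 6 = 12 bars.
12 (basic form) + 3 (extra statement) + 2 (introduction) + 3 (cadential extension) = 20.

20 measures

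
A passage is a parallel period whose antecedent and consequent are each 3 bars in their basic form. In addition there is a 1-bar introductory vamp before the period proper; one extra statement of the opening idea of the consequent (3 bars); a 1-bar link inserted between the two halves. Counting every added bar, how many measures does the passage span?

Basic parallel period: 3 + 3 = 6 bars.
6 (basic form) + 1 (introduction) + 3 (extra statement) + 1 (link) = 11.

11 measures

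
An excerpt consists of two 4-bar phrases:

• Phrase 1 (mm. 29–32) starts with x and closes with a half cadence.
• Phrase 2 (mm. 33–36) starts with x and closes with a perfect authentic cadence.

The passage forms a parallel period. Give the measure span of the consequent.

The phrase ending with the weaker cadence (half cadence) is the antecedent; the one ending more conclusively (perfect authentic cadence) is the consequent. The consequent is measures 33–36.

measures 33–36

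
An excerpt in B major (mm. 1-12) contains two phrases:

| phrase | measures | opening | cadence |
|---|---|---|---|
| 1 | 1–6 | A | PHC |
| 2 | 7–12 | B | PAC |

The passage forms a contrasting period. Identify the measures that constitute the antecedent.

measures 1–6

The antecedent is the phrase ending with the weaker cadence (Phrygian half cadence, phrase 1) and the consequent the one ending more conclusively (perfect authentic cadence, phrase 2); the antecedent is mm. 1–6.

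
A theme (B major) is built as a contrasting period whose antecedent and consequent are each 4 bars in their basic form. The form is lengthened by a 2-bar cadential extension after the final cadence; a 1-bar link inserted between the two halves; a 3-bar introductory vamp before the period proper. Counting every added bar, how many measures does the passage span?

Basic contrasting period: 4 + 4 = 8 bars.
8 (basic form) + 2 (cadential extension) + 1 (link) + 3 (introduction) = 14.

14 measures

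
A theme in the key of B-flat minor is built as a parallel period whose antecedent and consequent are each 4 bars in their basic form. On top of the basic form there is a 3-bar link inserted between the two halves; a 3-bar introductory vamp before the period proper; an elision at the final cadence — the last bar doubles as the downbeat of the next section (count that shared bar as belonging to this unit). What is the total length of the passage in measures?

14 measures

Basic parallel period: 4 + 4 = 8 bars.
8 (basic form) + 3 (link) + 3 (introduction) = 14.
The elision shares a bar with the next section but does not change this unit's count.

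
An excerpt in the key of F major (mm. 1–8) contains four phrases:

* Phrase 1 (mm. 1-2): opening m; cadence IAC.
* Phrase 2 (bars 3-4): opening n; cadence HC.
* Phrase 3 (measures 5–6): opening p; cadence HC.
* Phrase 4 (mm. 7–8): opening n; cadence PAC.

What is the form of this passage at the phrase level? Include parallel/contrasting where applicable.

Four phrases in two halves: the first half (measures 1-4) ends with a half cadence, the second (bars 5–8) with a perfect authentic cadence — a large antecedent–consequent pair, i.e. a double period.
Phrase 3 begins with different material from phrase 1, making it contrasting.

contrasting double period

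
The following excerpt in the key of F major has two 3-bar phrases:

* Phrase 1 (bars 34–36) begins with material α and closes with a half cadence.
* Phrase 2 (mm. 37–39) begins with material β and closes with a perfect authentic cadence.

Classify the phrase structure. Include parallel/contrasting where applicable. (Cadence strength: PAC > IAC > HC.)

contrasting period

Phrase 1 ends with a half cadence (weaker) and phrase 2 with a perfect authentic cadence (stronger): antecedent + consequent = a period.
The two phrases open with different material (α / β), so the period is contrasting.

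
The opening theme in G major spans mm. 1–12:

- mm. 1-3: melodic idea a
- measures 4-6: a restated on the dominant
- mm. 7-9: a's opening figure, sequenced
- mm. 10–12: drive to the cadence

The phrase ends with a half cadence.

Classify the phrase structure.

sentence

Basic idea (mm. 1-3) + its repetition (mm. 4–6) form the presentation; fragmentation and cadence (bars 7-12) form the continuation — the 12-bar whole is a sentence.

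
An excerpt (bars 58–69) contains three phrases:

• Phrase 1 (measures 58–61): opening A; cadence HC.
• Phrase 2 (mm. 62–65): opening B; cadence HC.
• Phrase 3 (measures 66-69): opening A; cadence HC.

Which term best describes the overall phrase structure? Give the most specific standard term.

The final phrase closes with a half cadence, which is not stronger than the preceding half cadence; the 3 phrases lack an overall antecedent–consequent design and so form a phrase group.

phrase group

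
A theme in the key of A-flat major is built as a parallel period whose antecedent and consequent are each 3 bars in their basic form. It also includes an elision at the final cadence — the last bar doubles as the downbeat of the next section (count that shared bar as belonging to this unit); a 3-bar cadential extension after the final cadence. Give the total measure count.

Basic parallel period: 3 + 3 = 6 bars.
6 (basic form) + 3 (cadential extension) = 9.
The elision shares a bar with the next section but does not change this unit's count.

9 measures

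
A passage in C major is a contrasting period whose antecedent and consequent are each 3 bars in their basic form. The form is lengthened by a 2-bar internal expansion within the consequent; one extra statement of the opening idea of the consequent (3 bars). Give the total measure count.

11 measures

Basic contrasting period: 3 + 3 = 6 bars.
6 (basic form) + 2 (internal expansion) + 3 (extra statement) = 11.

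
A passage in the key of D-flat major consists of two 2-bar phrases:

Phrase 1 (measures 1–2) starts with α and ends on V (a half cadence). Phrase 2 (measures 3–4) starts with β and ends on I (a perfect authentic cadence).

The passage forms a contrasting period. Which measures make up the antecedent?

The antecedent is the phrase ending with the weaker cadence (half cadence, phrase 1) and the consequent the one ending more conclusively (perfect authentic cadence, phrase 2); the antecedent is mm. 1-2.

measures 1–2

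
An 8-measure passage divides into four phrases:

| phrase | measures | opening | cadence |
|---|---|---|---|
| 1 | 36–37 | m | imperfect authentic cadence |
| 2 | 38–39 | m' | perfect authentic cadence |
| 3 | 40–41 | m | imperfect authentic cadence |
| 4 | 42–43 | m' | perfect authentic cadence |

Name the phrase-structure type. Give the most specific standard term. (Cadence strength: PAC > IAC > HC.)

The cadence pattern IAC–PAC–IAC–PAC is weak–strong twice, and phrases 3–4 restate phrases 1–2: a period heard twice, not a double period (which would end weakly at phrase 2).

repeated period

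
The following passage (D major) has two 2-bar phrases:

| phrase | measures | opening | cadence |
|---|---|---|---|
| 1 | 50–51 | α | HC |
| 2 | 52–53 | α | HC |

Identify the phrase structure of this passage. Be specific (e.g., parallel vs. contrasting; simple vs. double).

Both phrases have the same opening (α) and the same cadence (half cadence): the second is a restatement, not a consequent, so this is a repeated phrase rather than a period.

repeated phrase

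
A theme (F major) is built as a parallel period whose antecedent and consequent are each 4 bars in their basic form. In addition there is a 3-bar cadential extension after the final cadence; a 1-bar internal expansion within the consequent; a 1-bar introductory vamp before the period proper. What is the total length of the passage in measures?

Basic parallel period: 4 + 4 = 8 bars.
8 (basic form) + 3 (cadential extension) + 1 (internal expansion) + 1 (introduction) = 13.

13 measures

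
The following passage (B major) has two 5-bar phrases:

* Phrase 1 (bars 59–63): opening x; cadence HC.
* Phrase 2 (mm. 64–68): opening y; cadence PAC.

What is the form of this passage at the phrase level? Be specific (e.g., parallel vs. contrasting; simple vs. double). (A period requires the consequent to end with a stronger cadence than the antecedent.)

contrasting period

Phrase 1 ends with a half cadence (weaker) and phrase 2 with a perfect authentic cadence (stronger): antecedent + consequent = a period.
The two phrases open with different material (x / y), so the period is contrasting.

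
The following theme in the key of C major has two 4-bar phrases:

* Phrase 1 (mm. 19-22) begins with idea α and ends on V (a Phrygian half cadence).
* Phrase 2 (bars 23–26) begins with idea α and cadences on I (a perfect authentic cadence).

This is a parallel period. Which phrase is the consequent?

phrase 2

The phrase ending with the weaker cadence (Phrygian half cadence) is the antecedent; the one ending more conclusively (perfect authentic cadence) is the consequent. The consequent is phrase 2.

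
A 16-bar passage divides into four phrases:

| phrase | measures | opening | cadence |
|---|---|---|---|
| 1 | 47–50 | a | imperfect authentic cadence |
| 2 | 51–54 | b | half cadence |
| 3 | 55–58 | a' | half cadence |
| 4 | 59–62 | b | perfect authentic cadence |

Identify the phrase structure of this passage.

Four phrases in two halves: the first half (mm. 47–54) ends with a half cadence, the second (bars 55-62) with a perfect authentic cadence — a large antecedent–consequent pair, i.e. a double period.
Phrase 3 begins with the same material as phrase 1, making it parallel.

parallel double period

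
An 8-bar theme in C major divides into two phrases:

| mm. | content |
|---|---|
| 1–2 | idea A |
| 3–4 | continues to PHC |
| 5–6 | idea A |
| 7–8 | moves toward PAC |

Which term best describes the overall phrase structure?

Phrase 1 ends with a Phrygian half cadence (weaker) and phrase 2 with a perfect authentic cadence (stronger): antecedent + consequent = a period.
The two phrases open with the same material (A / A), so the period is parallel.

parallel period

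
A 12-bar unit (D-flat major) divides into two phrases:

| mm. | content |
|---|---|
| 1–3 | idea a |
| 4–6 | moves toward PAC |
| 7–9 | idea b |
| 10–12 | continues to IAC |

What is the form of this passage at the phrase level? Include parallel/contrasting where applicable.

The second phrase closes with an imperfect authentic cadence, which is not stronger than the first phrase's perfect authentic cadence; without a weak→strong cadential pair there is no antecedent–consequent relationship, so this is a phrase group rather than a period.

phrase group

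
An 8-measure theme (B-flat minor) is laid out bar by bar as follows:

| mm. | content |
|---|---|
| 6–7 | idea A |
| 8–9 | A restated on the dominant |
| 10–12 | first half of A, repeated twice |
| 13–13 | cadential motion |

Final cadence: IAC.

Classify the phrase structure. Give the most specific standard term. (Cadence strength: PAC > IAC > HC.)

Basic idea (bars 6-7) + its repetition (mm. 8–9) form the presentation; fragmentation and cadence (mm. 10–13) form the continuation — the 8-bar whole is a sentence.

sentence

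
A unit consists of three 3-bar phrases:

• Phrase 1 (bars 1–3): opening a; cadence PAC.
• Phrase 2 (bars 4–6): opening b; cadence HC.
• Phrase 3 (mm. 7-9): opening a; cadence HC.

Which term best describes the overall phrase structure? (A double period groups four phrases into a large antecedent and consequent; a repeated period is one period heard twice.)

phrase group

The final phrase closes with a half cadence, which is not stronger than the preceding half cadence; the 3 phrases lack an overall antecedent–consequent design and so form a phrase group.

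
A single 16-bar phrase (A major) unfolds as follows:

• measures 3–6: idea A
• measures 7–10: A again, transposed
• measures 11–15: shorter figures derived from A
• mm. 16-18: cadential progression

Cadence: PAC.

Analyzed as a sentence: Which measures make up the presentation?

The presentation of a sentence is the basic idea (measures 3–6) plus its repetition (mm. 7-10); the presentation is therefore mm. 3–10.

measures 3–10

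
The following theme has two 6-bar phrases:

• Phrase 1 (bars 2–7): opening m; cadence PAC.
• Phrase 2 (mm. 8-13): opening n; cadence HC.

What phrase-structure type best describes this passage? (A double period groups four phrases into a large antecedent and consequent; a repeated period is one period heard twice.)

phrase group

The second phrase closes with a half cadence, which is not stronger than the first phrase's perfect authentic cadence; without a weak→strong cadential pair there is no antecedent–consequent relationship, so this is a phrase group rather than a period.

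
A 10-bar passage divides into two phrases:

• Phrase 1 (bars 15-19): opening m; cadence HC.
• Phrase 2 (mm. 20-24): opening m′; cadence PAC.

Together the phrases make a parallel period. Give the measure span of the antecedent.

The phrase ending with the weaker cadence (half cadence) is the antecedent; the one ending more conclusively (perfect authentic cadence) is the consequent. The antecedent is measures 15–19.

measures 15–19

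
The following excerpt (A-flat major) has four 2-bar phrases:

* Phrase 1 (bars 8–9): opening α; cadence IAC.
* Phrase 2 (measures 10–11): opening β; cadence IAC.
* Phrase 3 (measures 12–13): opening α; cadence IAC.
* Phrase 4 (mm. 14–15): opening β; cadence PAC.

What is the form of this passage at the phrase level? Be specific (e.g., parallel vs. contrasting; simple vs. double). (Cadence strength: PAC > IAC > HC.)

parallel double period

Four phrases in two halves: the first half (bars 8-11) ends with an imperfect authentic cadence, the second (mm. 12-15) with a perfect authentic cadence — a large antecedent–consequent pair, i.e. a double period.
Phrase 3 begins with the same material as phrase 1, making it parallel.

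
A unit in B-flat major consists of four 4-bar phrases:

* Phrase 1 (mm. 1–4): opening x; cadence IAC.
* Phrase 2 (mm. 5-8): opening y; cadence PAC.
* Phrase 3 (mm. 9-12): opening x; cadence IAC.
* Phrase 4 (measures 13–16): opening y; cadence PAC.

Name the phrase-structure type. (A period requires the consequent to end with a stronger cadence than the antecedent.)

The cadence pattern IAC–PAC–IAC–PAC is weak–strong twice, and phrases 3–4 restate phrases 1–2: a period heard twice, not a double period (which would end weakly at phrase 2).

repeated period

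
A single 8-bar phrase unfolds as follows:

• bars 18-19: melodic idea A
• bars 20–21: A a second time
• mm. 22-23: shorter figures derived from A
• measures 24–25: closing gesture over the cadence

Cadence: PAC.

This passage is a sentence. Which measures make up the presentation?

measures 18–21

The presentation of a sentence is the basic idea (measures 18-19) plus its repetition (measures 20-21); the presentation is therefore mm. 18–21.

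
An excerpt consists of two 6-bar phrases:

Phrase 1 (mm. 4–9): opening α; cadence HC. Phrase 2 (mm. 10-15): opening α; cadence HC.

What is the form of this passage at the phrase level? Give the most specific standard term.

repeated phrase

Both phrases have the same opening (α) and the same cadence (half cadence): the second is a restatement, not a consequent, so this is a repeated phrase rather than a period.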